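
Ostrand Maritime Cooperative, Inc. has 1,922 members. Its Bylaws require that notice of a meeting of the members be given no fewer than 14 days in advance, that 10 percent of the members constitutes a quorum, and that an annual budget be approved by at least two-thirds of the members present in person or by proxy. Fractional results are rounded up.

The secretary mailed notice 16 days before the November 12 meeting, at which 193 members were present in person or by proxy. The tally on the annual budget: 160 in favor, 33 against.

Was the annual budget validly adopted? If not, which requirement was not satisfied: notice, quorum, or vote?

Valid — all requirements satisfied.

Notice: 16 days given; 14 required. Satisfied.
Quorum: 10% of 1,922 = 192.20, rounded up to 193; 193 present. Satisfied.
Vote: requires two-thirds of those present (193); 2/3 of 193 = 128.67, rounded up to 129, so 129 needed; 160 in favor. Satisfied.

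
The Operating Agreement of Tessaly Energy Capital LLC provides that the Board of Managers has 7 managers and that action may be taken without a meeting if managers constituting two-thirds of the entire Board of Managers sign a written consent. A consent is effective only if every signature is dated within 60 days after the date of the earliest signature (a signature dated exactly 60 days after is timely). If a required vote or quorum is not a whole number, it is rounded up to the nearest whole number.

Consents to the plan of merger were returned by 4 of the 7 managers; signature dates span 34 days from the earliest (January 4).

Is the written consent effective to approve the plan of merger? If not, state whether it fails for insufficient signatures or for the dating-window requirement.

Not effective — insufficient signatures.

Signatures required: two-thirds of 7 — 2/3 of 7 = 4.67, rounded up to 5, so 5 needed; 4 signed. Insufficient.
Dating window: the latest signature is 34 days after the earliest; the limit is 60 days. Within the window.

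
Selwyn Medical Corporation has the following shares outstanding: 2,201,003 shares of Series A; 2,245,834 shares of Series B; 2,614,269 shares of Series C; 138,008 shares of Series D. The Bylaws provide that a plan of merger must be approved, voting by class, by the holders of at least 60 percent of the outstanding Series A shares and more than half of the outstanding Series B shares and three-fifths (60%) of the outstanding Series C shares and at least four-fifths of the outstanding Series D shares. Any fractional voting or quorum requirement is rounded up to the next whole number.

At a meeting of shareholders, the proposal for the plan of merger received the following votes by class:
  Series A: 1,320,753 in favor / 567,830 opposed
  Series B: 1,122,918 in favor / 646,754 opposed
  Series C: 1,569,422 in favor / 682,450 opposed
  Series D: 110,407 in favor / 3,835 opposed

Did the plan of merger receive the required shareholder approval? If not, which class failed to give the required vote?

Approved — every class gave the required vote.

Series A: 3/5 of 2201003 = 1320601.80, rounded up to 1320602; 1,320,602 required, 1,320,753 in favor — approved.
Series B: a majority of 2245834 is 1122918; 1,122,918 required, 1,122,918 in favor — approved.
Series C: 3/5 of 2614269 = 1568561.40, rounded up to 1568562; 1,568,562 required, 1,569,422 in favor — approved.
Series D: 4/5 of 138008 = 110406.40, rounded up to 110407; 110,407 required, 110,407 in favor — approved.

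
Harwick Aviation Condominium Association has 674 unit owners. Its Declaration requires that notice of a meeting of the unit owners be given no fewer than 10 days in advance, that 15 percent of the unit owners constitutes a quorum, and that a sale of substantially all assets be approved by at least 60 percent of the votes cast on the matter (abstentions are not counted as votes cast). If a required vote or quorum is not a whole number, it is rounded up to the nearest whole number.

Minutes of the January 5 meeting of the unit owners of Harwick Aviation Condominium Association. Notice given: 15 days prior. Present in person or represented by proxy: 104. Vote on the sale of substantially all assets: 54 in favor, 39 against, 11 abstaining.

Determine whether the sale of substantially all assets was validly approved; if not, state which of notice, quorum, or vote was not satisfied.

Notice: 15 days given; 10 required. Satisfied.
Quorum: 15% of 674 = 101.10, rounded up to 102; 104 present. Satisfied.
Vote: requires three-fifths of the votes cast (104 − 11 abstaining = 93); 3/5 of 93 = 55.80, rounded up to 56, so 56 needed; 54 in favor. Not satisfied.

Invalid — vote requirement not satisfied.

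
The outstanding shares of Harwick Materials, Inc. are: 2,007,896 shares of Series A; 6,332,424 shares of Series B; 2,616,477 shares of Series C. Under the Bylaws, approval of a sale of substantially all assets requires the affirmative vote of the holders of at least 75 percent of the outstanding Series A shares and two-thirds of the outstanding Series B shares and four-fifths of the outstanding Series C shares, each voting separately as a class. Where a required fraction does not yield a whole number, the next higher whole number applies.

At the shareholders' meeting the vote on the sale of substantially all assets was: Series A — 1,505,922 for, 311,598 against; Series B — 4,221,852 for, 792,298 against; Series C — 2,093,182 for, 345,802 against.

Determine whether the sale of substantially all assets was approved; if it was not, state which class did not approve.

Approved — every class gave the required vote.

Series A: 3/4 of 2007896 = 1505922; 1,505,922 required, 1,505,922 in favor — approved.
Series B: 2/3 of 6332424 = 4221616; 4,221,616 required, 4,221,852 in favor — approved.
Series C: 4/5 of 2616477 = 2093181.60, rounded up to 2093182; 2,093,182 required, 2,093,182 in favor — approved.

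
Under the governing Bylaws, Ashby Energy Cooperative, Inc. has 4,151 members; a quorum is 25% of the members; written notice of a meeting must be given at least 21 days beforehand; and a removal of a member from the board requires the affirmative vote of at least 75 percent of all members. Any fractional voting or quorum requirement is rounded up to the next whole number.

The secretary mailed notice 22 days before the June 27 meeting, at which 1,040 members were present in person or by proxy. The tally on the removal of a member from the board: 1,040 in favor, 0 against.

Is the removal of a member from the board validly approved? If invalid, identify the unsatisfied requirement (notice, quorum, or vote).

Notice: 22 days given; 21 required. Satisfied.
Quorum: 25% of 4,151 = 1,037.75, rounded up to 1,038; 1,040 present. Satisfied.
Vote: requires three-fourths of all members (4,151); 3/4 of 4151 = 3113.25, rounded up to 3114, so 3,114 needed; 1,040 in favor. Not satisfied.

Invalid — vote requirement not satisfied.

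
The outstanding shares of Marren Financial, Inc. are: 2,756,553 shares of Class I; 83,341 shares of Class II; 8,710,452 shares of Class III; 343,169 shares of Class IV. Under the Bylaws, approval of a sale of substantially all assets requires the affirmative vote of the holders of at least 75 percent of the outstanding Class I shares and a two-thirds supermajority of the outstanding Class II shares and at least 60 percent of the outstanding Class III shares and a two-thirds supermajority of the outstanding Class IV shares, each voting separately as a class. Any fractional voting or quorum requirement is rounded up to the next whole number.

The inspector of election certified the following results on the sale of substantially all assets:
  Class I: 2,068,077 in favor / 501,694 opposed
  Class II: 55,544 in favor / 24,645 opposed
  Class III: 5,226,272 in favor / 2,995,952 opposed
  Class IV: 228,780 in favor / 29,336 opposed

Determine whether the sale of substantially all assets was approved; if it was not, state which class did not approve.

Class I: 3/4 of 2756553 = 2067414.75, rounded up to 2067415; 2,067,415 required, 2,068,077 in favor — approved.
Class II: 2/3 of 83341 = 55560.67, rounded up to 55561; 55,561 required, 55,544 in favor — not approved.
Class III: 3/5 of 8710452 = 5226271.20, rounded up to 5226272; 5,226,272 required, 5,226,272 in favor — approved.
Class IV: 2/3 of 343169 = 228779.33, rounded up to 228780; 228,780 required, 228,780 in favor — approved.

Not approved — the Class II shares did not give the required vote.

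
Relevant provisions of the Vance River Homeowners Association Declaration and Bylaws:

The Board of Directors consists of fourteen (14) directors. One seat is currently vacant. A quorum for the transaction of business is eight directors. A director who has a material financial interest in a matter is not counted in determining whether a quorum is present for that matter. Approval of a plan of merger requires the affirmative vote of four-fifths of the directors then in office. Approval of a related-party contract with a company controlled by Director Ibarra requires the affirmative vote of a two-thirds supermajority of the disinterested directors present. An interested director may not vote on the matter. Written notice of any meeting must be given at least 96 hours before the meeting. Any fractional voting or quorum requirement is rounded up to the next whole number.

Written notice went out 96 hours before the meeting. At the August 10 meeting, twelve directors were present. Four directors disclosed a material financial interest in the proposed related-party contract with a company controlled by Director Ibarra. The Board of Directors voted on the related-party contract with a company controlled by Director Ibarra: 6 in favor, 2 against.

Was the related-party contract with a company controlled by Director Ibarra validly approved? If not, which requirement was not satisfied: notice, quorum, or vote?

Notice: 96 hours given; 96 required (96 ≥ 96). Satisfied.
Quorum: 12 present, but the 4 interested directors do not count, leaving 8. Quorum is 8. Satisfied.
Vote: the related-party contract with a company controlled by Director Ibarra requires two-thirds of the disinterested directors present (12 − 4 = 8). 2/3 of 8 = 5.33, rounded up to 6, so 6 affirmative votes are needed; 6 voted in favor. Satisfied.

Valid — all requirements satisfied.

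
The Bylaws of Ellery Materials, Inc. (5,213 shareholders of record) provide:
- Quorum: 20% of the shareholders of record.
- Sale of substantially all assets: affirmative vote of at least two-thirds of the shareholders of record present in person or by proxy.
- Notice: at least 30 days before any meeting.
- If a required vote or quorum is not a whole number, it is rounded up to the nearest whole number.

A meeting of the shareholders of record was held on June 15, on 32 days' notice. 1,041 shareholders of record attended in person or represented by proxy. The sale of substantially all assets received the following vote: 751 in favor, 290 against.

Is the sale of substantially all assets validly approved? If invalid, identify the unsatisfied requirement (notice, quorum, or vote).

Notice: 32 days given; 30 required. Satisfied.
Quorum: 20% of 5,213 = 1,042.60, rounded up to 1,043; 1,041 present. Not satisfied.
Vote: requires two-thirds of those present (1,041); 2/3 of 1041 = 694, so 694 needed; 751 in favor. Satisfied.

Invalid — quorum requirement not satisfied.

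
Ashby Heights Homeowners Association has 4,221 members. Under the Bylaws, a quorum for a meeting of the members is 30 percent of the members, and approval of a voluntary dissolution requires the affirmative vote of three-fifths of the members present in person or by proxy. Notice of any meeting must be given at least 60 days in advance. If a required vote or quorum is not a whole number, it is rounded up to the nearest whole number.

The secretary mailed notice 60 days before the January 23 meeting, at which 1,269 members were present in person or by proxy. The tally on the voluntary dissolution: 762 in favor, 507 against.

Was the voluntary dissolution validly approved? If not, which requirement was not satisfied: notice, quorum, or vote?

Valid — all requirements satisfied.

Notice: 60 days given; 60 required. Satisfied.
Quorum: 30% of 4,221 = 1,266.30, rounded up to 1,267; 1,269 present. Satisfied.
Vote: requires three-fifths of those present (1,269); 3/5 of 1269 = 761.40, rounded up to 762, so 762 needed; 762 in favor. Satisfied.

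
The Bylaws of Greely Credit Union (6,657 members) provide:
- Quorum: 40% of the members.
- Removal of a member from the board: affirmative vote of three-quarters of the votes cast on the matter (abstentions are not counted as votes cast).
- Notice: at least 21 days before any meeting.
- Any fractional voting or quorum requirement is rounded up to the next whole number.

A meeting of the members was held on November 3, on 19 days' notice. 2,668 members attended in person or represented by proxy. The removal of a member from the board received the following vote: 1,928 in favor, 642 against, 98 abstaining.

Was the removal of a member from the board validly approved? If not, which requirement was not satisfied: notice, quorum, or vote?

Notice: 19 days given; 21 required. Not satisfied.
Quorum: 40% of 6,657 = 2,662.80, rounded up to 2,663; 2,668 present. Satisfied.
Vote: requires three-fourths of the votes cast (2,668 − 98 abstaining = 2,570); 3/4 of 2570 = 1927.50, rounded up to 1928, so 1,928 needed; 1,928 in favor. Satisfied.

Invalid — notice requirement not satisfied.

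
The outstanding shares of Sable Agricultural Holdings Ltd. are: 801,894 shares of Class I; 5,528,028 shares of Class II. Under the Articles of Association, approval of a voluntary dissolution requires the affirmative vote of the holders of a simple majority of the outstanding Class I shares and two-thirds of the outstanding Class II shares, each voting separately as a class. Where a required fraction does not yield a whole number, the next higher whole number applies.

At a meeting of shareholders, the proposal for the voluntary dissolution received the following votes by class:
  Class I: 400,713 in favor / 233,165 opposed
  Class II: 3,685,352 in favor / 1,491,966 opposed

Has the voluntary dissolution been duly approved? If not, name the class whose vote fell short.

Not approved — the Class I shares did not give the required vote.

Class I: a majority of 801894 is 400948; 400,948 required, 400,713 in favor — not approved.
Class II: 2/3 of 5528028 = 3685352; 3,685,352 required, 3,685,352 in favor — approved.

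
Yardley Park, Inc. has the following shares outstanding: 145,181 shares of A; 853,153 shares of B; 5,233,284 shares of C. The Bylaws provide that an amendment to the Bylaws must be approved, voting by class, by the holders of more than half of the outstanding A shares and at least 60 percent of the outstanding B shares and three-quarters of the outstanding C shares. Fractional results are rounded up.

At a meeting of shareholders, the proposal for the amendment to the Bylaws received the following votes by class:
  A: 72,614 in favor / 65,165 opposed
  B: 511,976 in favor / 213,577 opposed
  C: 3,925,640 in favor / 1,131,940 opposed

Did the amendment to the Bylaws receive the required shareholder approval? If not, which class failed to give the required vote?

A: a majority of 145181 is 72591; 72,591 required, 72,614 in favor — approved.
B: 3/5 of 853153 = 511891.80, rounded up to 511892; 511,892 required, 511,976 in favor — approved.
C: 3/4 of 5233284 = 3924963; 3,924,963 required, 3,925,640 in favor — approved.

Approved — every class gave the required vote.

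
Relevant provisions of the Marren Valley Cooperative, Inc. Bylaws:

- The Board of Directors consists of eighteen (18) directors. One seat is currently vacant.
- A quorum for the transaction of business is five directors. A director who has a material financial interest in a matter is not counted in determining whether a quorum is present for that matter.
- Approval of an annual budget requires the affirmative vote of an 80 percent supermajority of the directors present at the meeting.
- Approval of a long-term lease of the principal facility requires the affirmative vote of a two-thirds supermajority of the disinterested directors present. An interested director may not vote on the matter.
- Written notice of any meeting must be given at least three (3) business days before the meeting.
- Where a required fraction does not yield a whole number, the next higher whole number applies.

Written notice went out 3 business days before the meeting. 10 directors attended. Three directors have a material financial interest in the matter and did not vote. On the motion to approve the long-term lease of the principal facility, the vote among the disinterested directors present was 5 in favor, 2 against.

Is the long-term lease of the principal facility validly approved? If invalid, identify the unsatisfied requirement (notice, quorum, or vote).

Valid — all requirements satisfied.

Notice: 3 business days given; 3 required (3 ≥ 3). Satisfied.
Quorum: 10 present, but the 3 interested directors do not count, leaving 7. Quorum is 5. Satisfied.
Vote: the long-term lease of the principal facility requires two-thirds of the disinterested directors present (10 − 3 = 7). 2/3 of 7 = 4.67, rounded up to 5, so 5 affirmative votes are needed; 5 voted in favor. Satisfied.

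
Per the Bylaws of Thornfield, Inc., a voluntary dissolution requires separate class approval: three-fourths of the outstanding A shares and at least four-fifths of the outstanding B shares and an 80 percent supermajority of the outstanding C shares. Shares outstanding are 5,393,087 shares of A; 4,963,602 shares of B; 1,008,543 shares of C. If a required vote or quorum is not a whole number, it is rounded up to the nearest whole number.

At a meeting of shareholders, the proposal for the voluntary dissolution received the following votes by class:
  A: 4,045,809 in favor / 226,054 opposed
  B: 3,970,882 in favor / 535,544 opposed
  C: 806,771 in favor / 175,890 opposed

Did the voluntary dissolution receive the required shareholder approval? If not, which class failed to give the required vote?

Not approved — the C shares did not give the required vote.

A: 3/4 of 5393087 = 4044815.25, rounded up to 4044816; 4,044,816 required, 4,045,809 in favor — approved.
B: 4/5 of 4963602 = 3970881.60, rounded up to 3970882; 3,970,882 required, 3,970,882 in favor — approved.
C: 4/5 of 1008543 = 806834.40, rounded up to 806835; 806,835 required, 806,771 in favor — not approved.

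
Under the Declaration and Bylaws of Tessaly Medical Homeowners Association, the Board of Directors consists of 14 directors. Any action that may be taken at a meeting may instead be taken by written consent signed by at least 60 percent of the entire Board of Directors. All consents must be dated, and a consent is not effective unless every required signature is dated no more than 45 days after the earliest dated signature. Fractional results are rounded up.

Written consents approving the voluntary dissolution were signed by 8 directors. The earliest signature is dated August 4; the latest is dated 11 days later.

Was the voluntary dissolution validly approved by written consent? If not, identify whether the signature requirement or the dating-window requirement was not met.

Not effective — insufficient signatures.

Signatures required: at least 60 percent of 14 — 3/5 of 14 = 8.40, rounded up to 9, so 9 needed; 8 signed. Insufficient.
Dating window: the latest signature is 11 days after the earliest; the limit is 45 days. Within the window.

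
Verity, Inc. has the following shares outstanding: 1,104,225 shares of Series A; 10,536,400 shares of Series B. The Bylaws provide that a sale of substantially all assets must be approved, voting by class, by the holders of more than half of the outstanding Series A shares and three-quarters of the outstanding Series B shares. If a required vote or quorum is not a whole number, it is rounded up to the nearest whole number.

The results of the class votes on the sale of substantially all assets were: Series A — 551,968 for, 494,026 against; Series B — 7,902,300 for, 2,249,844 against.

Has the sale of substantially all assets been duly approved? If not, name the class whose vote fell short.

Not approved — the Series A shares did not give the required vote.

Series A: a majority of 1104225 is 552113; 552,113 required, 551,968 in favor — not approved.
Series B: 3/4 of 10536400 = 7902300; 7,902,300 required, 7,902,300 in favor — approved.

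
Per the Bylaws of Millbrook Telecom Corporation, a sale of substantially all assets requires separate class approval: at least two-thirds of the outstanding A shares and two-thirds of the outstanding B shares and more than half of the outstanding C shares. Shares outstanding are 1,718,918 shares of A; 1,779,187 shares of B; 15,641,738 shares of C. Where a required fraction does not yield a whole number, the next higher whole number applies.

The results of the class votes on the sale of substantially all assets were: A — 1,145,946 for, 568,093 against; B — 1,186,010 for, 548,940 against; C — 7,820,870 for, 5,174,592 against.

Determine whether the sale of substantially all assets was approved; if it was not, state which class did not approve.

A: 2/3 of 1718918 = 1145945.33, rounded up to 1145946; 1,145,946 required, 1,145,946 in favor — approved.
B: 2/3 of 1779187 = 1186124.67, rounded up to 1186125; 1,186,125 required, 1,186,010 in favor — not approved.
C: a majority of 15641738 is 7820870; 7,820,870 required, 7,820,870 in favor — approved.

Not approved — the B shares did not give the required vote.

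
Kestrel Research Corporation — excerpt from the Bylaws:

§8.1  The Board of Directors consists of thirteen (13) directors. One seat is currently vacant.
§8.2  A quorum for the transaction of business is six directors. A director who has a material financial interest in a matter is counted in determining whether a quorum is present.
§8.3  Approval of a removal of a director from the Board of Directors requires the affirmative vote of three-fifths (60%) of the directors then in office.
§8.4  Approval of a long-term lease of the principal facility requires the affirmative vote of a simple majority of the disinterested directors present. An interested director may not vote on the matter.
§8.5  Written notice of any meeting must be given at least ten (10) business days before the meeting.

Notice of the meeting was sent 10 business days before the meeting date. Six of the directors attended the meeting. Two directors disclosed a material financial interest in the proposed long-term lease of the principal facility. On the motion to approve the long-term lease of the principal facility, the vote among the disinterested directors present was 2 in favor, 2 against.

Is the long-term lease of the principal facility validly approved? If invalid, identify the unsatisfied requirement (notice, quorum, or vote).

Invalid — vote requirement not satisfied.

Notice: 10 business days given; 10 required (10 ≥ 10). Satisfied.
Quorum: 6 present (interested directors count toward quorum); quorum is 6. Satisfied.
Vote: the long-term lease of the principal facility requires a majority of the disinterested directors present (6 − 2 = 4). A majority of 4 is 3, so 3 affirmative votes are needed; 2 voted in favor. Not satisfied.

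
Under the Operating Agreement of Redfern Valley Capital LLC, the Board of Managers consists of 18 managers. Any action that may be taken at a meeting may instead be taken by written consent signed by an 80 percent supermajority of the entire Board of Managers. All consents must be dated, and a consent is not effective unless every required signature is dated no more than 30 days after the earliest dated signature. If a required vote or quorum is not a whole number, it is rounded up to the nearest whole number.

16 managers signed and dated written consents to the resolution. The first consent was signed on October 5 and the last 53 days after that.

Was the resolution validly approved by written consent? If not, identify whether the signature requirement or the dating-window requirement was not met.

Not effective — dating-window requirement not satisfied.

Signatures required: an 80 percent supermajority of 18 — 4/5 of 18 = 14.40, rounded up to 15, so 15 needed; 16 signed. Sufficient.
Dating window: the latest signature is 53 days after the earliest; the limit is 30 days. Outside the window.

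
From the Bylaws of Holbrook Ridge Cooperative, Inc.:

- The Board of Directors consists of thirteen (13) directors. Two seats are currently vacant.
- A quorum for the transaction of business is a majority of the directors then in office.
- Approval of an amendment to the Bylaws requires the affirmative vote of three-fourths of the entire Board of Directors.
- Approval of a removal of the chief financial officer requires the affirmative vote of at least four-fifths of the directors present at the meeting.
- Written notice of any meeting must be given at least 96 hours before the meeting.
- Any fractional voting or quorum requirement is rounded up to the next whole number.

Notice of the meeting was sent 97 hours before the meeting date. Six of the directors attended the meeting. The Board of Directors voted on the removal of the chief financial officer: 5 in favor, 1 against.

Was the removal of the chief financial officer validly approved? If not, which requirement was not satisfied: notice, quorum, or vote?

Notice: 97 hours given; 96 required (97 ≥ 96). Satisfied.
Quorum: 6 present; quorum is 6. Satisfied.
Vote: the removal of the chief financial officer requires four-fifths of the directors present (6). 4/5 of 6 = 4.80, rounded up to 5, so 5 affirmative votes are needed; 5 voted in favor. Satisfied.

Valid — all requirements satisfied.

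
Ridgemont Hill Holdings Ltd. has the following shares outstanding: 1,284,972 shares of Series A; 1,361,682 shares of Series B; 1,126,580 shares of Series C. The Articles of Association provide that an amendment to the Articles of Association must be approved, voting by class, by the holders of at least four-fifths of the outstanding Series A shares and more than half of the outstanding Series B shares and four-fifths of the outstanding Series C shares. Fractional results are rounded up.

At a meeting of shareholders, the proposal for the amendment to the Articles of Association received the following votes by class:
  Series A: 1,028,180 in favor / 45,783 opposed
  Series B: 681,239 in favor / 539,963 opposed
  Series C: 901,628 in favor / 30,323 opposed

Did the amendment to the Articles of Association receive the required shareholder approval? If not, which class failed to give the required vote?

Approved — every class gave the required vote.

Series A: 4/5 of 1284972 = 1027977.60, rounded up to 1027978; 1,027,978 required, 1,028,180 in favor — approved.
Series B: a majority of 1361682 is 680842; 680,842 required, 681,239 in favor — approved.
Series C: 4/5 of 1126580 = 901264; 901,264 required, 901,628 in favor — approved.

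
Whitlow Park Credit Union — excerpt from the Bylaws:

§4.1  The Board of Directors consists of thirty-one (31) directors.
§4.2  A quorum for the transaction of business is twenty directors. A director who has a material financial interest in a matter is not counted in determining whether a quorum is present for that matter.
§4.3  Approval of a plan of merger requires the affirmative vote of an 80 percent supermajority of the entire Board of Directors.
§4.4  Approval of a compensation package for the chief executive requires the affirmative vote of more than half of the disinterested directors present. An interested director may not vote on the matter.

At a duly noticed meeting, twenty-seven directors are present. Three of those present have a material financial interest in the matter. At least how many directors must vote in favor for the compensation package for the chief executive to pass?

13

The compensation package for the chief executive requires a majority of the disinterested directors present (27 − 3 = 24).
A majority of 24 is 13.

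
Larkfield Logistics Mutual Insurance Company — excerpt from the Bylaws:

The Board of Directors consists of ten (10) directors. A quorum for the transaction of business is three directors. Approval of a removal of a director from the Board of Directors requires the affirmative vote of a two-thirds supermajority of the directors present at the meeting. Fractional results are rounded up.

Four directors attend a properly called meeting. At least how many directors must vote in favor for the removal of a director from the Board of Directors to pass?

The removal of a director from the Board of Directors requires two-thirds of the directors present (4).
2/3 of 4 = 2.67, rounded up to 3.

3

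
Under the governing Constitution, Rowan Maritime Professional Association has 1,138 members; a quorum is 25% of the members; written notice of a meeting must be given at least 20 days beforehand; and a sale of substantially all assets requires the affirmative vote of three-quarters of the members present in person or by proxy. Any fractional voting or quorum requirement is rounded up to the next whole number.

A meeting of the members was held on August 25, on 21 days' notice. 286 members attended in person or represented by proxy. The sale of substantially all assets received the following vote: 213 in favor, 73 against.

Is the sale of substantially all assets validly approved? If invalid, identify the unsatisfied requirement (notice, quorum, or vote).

Invalid — vote requirement not satisfied.

Notice: 21 days given; 20 required. Satisfied.
Quorum: 25% of 1,138 = 284.50, rounded up to 285; 286 present. Satisfied.
Vote: requires three-fourths of those present (286); 3/4 of 286 = 214.50, rounded up to 215, so 215 needed; 213 in favor. Not satisfied.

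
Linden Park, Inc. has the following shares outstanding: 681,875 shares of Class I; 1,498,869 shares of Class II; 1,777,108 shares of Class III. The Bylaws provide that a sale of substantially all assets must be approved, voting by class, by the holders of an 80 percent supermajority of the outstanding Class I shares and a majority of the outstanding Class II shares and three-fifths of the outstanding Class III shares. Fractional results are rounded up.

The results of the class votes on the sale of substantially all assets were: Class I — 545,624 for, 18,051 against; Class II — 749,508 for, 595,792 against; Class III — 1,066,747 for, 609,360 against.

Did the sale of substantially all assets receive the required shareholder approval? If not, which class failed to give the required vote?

Approved — every class gave the required vote.

Class I: 4/5 of 681875 = 545500; 545,500 required, 545,624 in favor — approved.
Class II: a majority of 1498869 is 749435; 749,435 required, 749,508 in favor — approved.
Class III: 3/5 of 1777108 = 1066264.80, rounded up to 1066265; 1,066,265 required, 1,066,747 in favor — approved.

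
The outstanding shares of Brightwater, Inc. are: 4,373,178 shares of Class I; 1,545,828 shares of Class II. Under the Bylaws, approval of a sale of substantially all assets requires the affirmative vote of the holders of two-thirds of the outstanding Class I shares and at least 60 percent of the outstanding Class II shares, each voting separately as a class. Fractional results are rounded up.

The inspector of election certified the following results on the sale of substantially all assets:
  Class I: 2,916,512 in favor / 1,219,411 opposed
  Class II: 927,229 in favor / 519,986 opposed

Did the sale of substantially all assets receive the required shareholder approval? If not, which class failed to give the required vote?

Class I: 2/3 of 4373178 = 2915452; 2,915,452 required, 2,916,512 in favor — approved.
Class II: 3/5 of 1545828 = 927496.80, rounded up to 927497; 927,497 required, 927,229 in favor — not approved.

Not approved — the Class II shares did not give the required vote.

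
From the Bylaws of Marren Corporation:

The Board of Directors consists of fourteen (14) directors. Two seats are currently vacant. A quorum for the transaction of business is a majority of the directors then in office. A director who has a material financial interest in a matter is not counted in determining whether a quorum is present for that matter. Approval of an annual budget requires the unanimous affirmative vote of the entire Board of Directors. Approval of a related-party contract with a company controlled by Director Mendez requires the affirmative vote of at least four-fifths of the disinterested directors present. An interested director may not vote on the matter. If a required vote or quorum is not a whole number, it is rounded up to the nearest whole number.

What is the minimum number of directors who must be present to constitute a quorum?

A majority of 12 is 7.

7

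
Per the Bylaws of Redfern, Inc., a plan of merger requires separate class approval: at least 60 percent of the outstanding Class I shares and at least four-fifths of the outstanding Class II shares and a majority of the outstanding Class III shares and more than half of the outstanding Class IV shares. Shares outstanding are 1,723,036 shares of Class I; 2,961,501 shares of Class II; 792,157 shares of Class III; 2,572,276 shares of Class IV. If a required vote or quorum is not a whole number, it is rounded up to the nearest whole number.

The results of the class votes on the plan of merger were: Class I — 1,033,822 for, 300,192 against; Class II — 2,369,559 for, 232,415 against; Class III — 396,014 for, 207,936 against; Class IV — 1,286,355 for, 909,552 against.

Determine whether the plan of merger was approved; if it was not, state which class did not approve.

Class I: 3/5 of 1723036 = 1033821.60, rounded up to 1033822; 1,033,822 required, 1,033,822 in favor — approved.
Class II: 4/5 of 2961501 = 2369200.80, rounded up to 2369201; 2,369,201 required, 2,369,559 in favor — approved.
Class III: a majority of 792157 is 396079; 396,079 required, 396,014 in favor — not approved.
Class IV: a majority of 2572276 is 1286139; 1,286,139 required, 1,286,355 in favor — approved.

Not approved — the Class III shares did not give the required vote.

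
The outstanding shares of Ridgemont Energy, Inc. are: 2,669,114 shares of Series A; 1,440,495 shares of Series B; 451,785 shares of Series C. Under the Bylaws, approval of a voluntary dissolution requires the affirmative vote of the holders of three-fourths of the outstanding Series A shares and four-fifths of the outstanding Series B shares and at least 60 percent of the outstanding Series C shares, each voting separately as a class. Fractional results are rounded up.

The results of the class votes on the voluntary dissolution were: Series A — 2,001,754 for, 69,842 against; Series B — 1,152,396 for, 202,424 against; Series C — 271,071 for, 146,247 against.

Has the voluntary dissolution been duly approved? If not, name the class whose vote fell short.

Not approved — the Series A shares did not give the required vote.

Series A: 3/4 of 2669114 = 2001835.50, rounded up to 2001836; 2,001,836 required, 2,001,754 in favor — not approved.
Series B: 4/5 of 1440495 = 1152396; 1,152,396 required, 1,152,396 in favor — approved.
Series C: 3/5 of 451785 = 271071; 271,071 required, 271,071 in favor — approved.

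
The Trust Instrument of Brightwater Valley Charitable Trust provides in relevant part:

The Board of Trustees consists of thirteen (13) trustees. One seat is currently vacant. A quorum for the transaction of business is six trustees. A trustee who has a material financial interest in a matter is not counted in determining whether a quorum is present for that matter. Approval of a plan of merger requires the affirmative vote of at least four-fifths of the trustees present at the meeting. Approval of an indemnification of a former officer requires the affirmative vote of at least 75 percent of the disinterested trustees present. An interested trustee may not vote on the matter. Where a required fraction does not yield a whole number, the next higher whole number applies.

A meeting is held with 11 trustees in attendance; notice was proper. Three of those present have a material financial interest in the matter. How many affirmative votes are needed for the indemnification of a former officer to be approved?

The indemnification of a former officer requires three-fourths of the disinterested trustees present (11 − 3 = 8).
3/4 of 8 = 6.

6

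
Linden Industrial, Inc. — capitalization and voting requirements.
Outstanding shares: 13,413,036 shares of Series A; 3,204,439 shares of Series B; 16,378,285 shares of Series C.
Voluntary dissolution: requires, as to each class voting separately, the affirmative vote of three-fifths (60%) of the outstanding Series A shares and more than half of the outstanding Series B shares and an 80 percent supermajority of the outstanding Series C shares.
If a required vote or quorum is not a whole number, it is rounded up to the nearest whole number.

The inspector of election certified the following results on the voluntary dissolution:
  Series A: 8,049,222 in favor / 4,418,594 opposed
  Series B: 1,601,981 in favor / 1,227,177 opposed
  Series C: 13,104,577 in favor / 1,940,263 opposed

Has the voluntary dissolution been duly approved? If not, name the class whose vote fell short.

Not approved — the Series B shares did not give the required vote.

Series A: 3/5 of 13413036 = 8047821.60, rounded up to 8047822; 8,047,822 required, 8,049,222 in favor — approved.
Series B: a majority of 3204439 is 1602220; 1,602,220 required, 1,601,981 in favor — not approved.
Series C: 4/5 of 16378285 = 13102628; 13,102,628 required, 13,104,577 in favor — approved.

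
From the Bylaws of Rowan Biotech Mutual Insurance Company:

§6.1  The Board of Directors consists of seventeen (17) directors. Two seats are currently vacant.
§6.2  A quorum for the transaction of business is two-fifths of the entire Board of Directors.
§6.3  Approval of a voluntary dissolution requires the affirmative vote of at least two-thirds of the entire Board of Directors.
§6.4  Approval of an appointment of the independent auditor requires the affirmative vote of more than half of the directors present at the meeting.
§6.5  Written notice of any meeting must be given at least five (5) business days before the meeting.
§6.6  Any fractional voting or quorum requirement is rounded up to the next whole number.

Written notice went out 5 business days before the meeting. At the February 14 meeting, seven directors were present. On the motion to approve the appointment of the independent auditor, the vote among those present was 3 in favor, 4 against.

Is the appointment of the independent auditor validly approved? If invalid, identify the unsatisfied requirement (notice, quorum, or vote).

Notice: 5 business days given; 5 required (5 ≥ 5). Satisfied.
Quorum: 7 present; quorum is 7. Satisfied.
Vote: the appointment of the independent auditor requires a majority of the directors present (7). A majority of 7 is 4, so 4 affirmative votes are needed; 3 voted in favor. Not satisfied.

Invalid — vote requirement not satisfied.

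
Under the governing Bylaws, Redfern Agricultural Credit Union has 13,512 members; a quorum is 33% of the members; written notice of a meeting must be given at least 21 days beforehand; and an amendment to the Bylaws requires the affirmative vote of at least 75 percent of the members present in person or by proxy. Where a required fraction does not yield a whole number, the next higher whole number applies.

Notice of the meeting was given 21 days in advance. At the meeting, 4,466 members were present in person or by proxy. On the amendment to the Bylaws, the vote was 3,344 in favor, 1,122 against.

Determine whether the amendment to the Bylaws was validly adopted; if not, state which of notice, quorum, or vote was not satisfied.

Invalid — vote requirement not satisfied.

Notice: 21 days given; 21 required. Satisfied.
Quorum: 33% of 13,512 = 4,458.96, rounded up to 4,459; 4,466 present. Satisfied.
Vote: requires three-fourths of those present (4,466); 3/4 of 4466 = 3349.50, rounded up to 3350, so 3,350 needed; 3,344 in favor. Not satisfied.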